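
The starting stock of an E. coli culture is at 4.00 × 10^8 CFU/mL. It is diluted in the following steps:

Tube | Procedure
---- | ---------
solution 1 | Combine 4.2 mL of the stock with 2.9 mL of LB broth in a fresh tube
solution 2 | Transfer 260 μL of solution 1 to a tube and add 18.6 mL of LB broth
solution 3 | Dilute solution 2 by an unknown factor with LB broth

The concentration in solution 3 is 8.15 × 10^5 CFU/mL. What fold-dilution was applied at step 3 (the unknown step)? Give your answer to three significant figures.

Step 1: 4.2 mL + 2.9 mL = 7.1 mL total → factor 7.1/4.2 = 1.6905
Step 2: 260 μL + 18.6 mL = 18860 μL total → factor 18860/260 = 72.538
Step 3: unknown factor x
Product of known-step factors = 122.62
Overall factor = 4.00 × 10^8 CFU/mL / (8.15 × 10^5 CFU/mL) = 490.8
x = 490.8 / 122.62 = 4.00

4.00-fold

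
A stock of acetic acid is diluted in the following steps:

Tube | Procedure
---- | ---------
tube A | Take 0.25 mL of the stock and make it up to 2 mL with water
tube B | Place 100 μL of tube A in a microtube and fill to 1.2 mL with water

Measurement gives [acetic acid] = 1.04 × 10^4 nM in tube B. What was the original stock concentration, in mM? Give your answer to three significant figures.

0.998 mM

Step 1: 0.25 mL brought to 2 mL → factor 2/0.25 = 8
Step 2: 100 μL brought to 1.2 mL → factor 1200/100 = 12
Overall dilution factor = 8 × 12 = 96
Stock = 1.04 × 10^4 nM × 96 = 9.984 × 10^5 nM = 0.998 mM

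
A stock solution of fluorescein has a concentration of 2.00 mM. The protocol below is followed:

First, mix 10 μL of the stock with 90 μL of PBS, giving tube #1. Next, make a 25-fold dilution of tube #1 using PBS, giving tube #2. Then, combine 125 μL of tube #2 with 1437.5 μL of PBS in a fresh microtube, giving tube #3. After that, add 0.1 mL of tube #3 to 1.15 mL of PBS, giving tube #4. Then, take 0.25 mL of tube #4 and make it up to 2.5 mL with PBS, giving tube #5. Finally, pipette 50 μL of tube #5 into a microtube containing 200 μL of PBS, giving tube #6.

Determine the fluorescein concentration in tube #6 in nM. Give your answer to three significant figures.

Step 1: 10 μL + 90 μL = 100 μL total → factor 100/10 = 10
Step 2: 25-fold → factor 25
Step 3: 125 μL + 1437.5 μL = 1562.5 μL total → factor 1562.5/125 = 12.5
Step 4: 0.1 mL + 1.15 mL = 1.25 mL total → factor 1.25/0.1 = 12.5
Step 5: 0.25 mL brought to 2.5 mL → factor 2.5/0.25 = 10
Step 6: 50 μL + 200 μL = 250 μL total → factor 250/50 = 5
Overall dilution factor = 10 × 25 × 12.5 × 12.5 × 10 × 5 = 1.9531 × 10^6
Final = 2.00 mM / 1.9531 × 10^6 = 1.024 × 10^-6 mM = 1.02 nM

1.02 nM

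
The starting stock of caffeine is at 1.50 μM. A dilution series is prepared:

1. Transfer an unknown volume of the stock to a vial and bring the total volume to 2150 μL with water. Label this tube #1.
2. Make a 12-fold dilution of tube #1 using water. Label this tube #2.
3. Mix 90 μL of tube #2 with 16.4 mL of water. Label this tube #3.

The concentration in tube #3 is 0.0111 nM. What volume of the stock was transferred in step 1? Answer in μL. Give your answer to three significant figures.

Step 1: v brought to 2150 μL → factor = 2150 μL/v
Step 2: 12-fold → factor 12
Step 3: 90 μL + 16.4 mL = 16490 μL total → factor 16490/90 = 183.22
Product of known-step factors = 2198.7
Overall factor = 1.50 μM / (0.0111 nM) = 1.3514 × 10^5
Step-1 factor = 1.3514 × 10^5 / 2198.7 = 61.462
v = 2150 μL / 61.462 = 35.0 μL

35.0 μL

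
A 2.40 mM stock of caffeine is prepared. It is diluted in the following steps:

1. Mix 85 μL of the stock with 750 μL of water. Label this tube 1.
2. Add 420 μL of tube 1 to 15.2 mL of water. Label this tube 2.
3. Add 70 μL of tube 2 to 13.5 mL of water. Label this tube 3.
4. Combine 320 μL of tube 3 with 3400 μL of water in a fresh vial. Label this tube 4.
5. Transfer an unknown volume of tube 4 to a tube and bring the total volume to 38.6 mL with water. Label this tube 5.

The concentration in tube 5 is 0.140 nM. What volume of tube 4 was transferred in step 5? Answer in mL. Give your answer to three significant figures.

Step 1: 85 μL + 750 μL = 835 μL total → factor 835/85 = 9.8235
Step 2: 420 μL + 15.2 mL = 15620 μL total → factor 15620/420 = 37.19
Step 3: 70 μL + 13.5 mL = 13570 μL total → factor 13570/70 = 193.86
Step 4: 320 μL + 3400 μL = 3720 μL total → factor 3720/320 = 11.625
Step 5: v brought to 38.6 mL → factor = 38.6 mL/v
Product of known-step factors = 8.2333 × 10^5
Overall factor = 2.40 mM / (0.140 nM) = 1.7143 × 10^7
Step-5 factor = 1.7143 × 10^7 / 8.2333 × 10^5 = 20.821
v = 38.6 mL / 20.821 = 1.85 mL

1.85 mL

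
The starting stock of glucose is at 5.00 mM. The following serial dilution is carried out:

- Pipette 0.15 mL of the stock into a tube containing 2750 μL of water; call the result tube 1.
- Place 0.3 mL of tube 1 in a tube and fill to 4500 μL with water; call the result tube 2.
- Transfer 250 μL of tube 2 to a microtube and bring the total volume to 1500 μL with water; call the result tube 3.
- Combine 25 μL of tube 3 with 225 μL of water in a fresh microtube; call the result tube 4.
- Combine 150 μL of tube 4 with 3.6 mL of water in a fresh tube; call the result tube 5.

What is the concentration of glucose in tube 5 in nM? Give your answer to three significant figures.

Step 1: 0.15 mL + 2750 μL = 2.9 mL total → factor 2.9/0.15 = 19.333
Step 2: 0.3 mL brought to 4500 μL → factor 4.5/0.3 = 15
Step 3: 250 μL brought to 1500 μL → factor 1500/250 = 6
Step 4: 25 μL + 225 μL = 250 μL total → factor 250/25 = 10
Step 5: 150 μL + 3.6 mL = 3750 μL total → factor 3750/150 = 25
Overall dilution factor = 19.333 × 15 × 6 × 10 × 25 = 4.35 × 10^5
Final = 5.00 mM / 4.35 × 10^5 = 1.149 × 10^-5 mM = 11.5 nM

11.5 nM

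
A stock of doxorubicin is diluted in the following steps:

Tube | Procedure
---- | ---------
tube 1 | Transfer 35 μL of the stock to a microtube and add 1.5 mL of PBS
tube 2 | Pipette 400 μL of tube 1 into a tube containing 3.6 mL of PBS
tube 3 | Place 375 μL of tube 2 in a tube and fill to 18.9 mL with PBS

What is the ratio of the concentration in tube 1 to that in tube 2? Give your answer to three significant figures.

10.0

Step 1: 35 μL + 1.5 mL = 1535 μL total → factor 1535/35 = 43.857
Step 2: 400 μL + 3.6 mL = 4000 μL total → factor 4000/400 = 10
Dilution factor to tube 1 = 43.857; to tube 2 = 438.57
[tube 1]/[tube 2] = (factor to tube 2)/(factor to tube 1) = 438.57/43.857 = 10.0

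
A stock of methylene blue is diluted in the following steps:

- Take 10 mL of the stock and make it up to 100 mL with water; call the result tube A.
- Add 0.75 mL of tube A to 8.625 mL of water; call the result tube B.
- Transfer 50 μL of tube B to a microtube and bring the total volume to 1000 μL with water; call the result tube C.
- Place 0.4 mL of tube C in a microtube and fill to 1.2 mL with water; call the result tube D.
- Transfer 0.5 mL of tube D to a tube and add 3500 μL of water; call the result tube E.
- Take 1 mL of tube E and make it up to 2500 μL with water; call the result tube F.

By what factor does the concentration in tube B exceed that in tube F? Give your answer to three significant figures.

1.20 × 10^3

Step 1: 10 mL brought to 100 mL → factor 100/10 = 10
Step 2: 0.75 mL + 8.625 mL = 9.375 mL total → factor 9.375/0.75 = 12.5
Step 3: 50 μL brought to 1000 μL → factor 1000/50 = 20
Step 4: 0.4 mL brought to 1.2 mL → factor 1.2/0.4 = 3
Step 5: 0.5 mL + 3500 μL = 4 mL total → factor 4/0.5 = 8
Step 6: 1 mL brought to 2500 μL → factor 2.5/1 = 2.5
Dilution factor to tube B = 125; to tube F = 1.5 × 10^5
[tube B]/[tube F] = (factor to tube F)/(factor to tube B) = 1.5 × 10^5/125 = 1.20 × 10^3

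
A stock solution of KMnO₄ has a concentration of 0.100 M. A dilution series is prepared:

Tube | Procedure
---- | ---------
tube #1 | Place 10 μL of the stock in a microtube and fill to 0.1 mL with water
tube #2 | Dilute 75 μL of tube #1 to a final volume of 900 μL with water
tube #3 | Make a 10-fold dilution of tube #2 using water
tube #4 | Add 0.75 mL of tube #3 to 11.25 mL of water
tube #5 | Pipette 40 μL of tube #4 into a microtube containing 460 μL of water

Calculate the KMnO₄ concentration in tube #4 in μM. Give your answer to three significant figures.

Step 1: 10 μL brought to 0.1 mL → factor 100/10 = 10
Step 2: 75 μL brought to 900 μL → factor 900/75 = 12
Step 3: 10-fold → factor 10
Step 4: 0.75 mL + 11.25 mL = 12 mL total → factor 12/0.75 = 16
Dilution factor through tube #4 = 10 × 12 × 10 × 16 = 19200
[tube #4] = 0.100 M / 19200 = 5.208 × 10^-6 M = 5.21 μM

5.21 μM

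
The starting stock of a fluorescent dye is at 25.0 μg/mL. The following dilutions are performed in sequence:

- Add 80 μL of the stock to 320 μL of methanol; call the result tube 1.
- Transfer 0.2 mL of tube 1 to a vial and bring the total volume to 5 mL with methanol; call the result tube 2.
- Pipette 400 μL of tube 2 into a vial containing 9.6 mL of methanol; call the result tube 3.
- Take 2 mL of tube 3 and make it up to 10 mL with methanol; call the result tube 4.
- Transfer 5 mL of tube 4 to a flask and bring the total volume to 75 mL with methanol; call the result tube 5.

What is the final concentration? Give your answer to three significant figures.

Step 1: 80 μL + 320 μL = 400 μL total → factor 400/80 = 5
Step 2: 0.2 mL brought to 5 mL → factor 5/0.2 = 25
Step 3: 400 μL + 9.6 mL = 10000 μL total → factor 10000/400 = 25
Step 4: 2 mL brought to 10 mL → factor 10/2 = 5
Step 5: 5 mL brought to 75 mL → factor 75/5 = 15
Overall dilution factor = 5 × 25 × 25 × 5 × 15 = 2.3438 × 10^5
Final = 25.0 μg/mL / 2.3438 × 10^5 = 0.000107 μg/mL

0.000107 μg/mL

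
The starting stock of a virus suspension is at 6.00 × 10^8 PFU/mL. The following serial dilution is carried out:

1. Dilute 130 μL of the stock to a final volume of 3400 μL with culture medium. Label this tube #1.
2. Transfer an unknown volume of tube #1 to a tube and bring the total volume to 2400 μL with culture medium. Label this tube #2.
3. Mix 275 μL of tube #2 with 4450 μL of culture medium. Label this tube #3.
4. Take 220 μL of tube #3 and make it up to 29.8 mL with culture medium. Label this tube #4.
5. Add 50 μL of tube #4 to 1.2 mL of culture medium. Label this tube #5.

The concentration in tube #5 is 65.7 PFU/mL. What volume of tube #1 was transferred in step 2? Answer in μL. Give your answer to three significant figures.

400 μL

Step 1: 130 μL brought to 3400 μL → factor 3400/130 = 26.154
Step 2: v brought to 2400 μL → factor = 2400 μL/v
Step 3: 275 μL + 4450 μL = 4725 μL total → factor 4725/275 = 17.182
Step 4: 220 μL brought to 29.8 mL → factor 29800/220 = 135.45
Step 5: 50 μL + 1.2 mL = 1250 μL total → factor 1250/50 = 25
Product of known-step factors = 1.5217 × 10^6
Overall factor = 6.00 × 10^8 PFU/mL / (65.7 PFU/mL) = 9.1324 × 10^6
Step-2 factor = 9.1324 × 10^6 / 1.5217 × 10^6 = 6.0013
v = 2400 μL / 6.0013 = 400 μL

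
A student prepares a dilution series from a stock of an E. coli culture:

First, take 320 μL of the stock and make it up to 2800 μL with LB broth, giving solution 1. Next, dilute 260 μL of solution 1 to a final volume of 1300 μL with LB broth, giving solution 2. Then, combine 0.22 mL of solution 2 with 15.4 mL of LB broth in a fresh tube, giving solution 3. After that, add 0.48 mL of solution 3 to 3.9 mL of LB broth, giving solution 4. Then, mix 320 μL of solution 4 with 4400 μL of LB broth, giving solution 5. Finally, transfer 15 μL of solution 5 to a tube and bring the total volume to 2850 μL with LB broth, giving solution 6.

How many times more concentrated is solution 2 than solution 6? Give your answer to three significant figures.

1.82 × 10^6

Step 1: 320 μL brought to 2800 μL → factor 2800/320 = 8.75
Step 2: 260 μL brought to 1300 μL → factor 1300/260 = 5
Step 3: 0.22 mL + 15.4 mL = 15.62 mL total → factor 15.62/0.22 = 71
Step 4: 0.48 mL + 3.9 mL = 4.38 mL total → factor 4.38/0.48 = 9.125
Step 5: 320 μL + 4400 μL = 4720 μL total → factor 4720/320 = 14.75
Step 6: 15 μL brought to 2850 μL → factor 2850/15 = 190
Dilution factor to solution 2 = 43.75; to solution 6 = 7.9436 × 10^7
[solution 2]/[solution 6] = (factor to solution 6)/(factor to solution 2) = 7.9436 × 10^7/43.75 = 1.82 × 10^6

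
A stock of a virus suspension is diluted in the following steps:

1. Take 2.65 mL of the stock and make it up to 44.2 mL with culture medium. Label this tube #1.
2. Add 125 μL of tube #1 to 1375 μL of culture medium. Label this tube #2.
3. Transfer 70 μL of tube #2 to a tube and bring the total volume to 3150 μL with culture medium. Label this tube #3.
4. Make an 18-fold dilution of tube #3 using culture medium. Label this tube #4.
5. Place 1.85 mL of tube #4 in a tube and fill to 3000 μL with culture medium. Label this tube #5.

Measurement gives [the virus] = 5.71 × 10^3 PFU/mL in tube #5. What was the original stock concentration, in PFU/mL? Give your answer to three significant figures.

Step 1: 2.65 mL brought to 44.2 mL → factor 44.2/2.65 = 16.679
Step 2: 125 μL + 1375 μL = 1500 μL total → factor 1500/125 = 12
Step 3: 70 μL brought to 3150 μL → factor 3150/70 = 45
Step 4: 18-fold → factor 18
Step 5: 1.85 mL brought to 3000 μL → factor 3/1.85 = 1.6216
Overall dilution factor = 16.679 × 12 × 45 × 18 × 1.6216 = 2.629 × 10^5
Stock = 5.71 × 10^3 PFU/mL × 2.629 × 10^5 = 1.50 × 10^9 PFU/mL

1.50 × 10^9 PFU/mL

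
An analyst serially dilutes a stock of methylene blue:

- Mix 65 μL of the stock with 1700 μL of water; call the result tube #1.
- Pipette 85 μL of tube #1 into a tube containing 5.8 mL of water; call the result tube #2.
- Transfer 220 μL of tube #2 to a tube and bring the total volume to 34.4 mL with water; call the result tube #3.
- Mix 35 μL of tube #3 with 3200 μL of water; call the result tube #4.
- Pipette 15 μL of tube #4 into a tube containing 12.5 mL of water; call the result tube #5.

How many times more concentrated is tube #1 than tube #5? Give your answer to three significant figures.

8.35 × 10^8

Step 1: 65 μL + 1700 μL = 1765 μL total → factor 1765/65 = 27.154
Step 2: 85 μL + 5.8 mL = 5885 μL total → factor 5885/85 = 69.235
Step 3: 220 μL brought to 34.4 mL → factor 34400/220 = 156.36
Step 4: 35 μL + 3200 μL = 3235 μL total → factor 3235/35 = 92.429
Step 5: 15 μL + 12.5 mL = 12515 μL total → factor 12515/15 = 834.33
Dilution factor to tube #1 = 27.154; to tube #5 = 2.2669 × 10^10
[tube #1]/[tube #5] = (factor to tube #5)/(factor to tube #1) = 2.2669 × 10^10/27.154 = 8.35 × 10^8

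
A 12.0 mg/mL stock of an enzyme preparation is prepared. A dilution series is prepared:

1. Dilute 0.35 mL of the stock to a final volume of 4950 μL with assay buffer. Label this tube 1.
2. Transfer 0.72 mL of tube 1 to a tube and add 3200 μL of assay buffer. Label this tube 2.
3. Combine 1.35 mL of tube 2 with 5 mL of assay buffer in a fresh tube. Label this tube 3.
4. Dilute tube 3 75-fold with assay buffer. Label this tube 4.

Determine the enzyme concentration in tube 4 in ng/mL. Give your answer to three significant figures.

Step 1: 0.35 mL brought to 4950 μL → factor 4.95/0.35 = 14.143
Step 2: 0.72 mL + 3200 μL = 3.92 mL total → factor 3.92/0.72 = 5.4444
Step 3: 1.35 mL + 5 mL = 6.35 mL total → factor 6.35/1.35 = 4.7037
Step 4: 75-fold → factor 75
Overall dilution factor = 14.143 × 5.4444 × 4.7037 × 75 = 27164
Final = 12.0 mg/mL / 27164 = 0.0004418 mg/mL = 442 ng/mL

442 ng/mL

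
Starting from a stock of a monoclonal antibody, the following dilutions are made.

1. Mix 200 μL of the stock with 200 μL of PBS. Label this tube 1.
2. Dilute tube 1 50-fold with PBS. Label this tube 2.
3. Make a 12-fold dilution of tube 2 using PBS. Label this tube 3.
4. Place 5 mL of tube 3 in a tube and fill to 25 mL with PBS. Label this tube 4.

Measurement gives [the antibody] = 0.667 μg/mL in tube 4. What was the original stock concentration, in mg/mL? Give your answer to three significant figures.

4.00 mg/mL

Step 1: 200 μL + 200 μL = 400 μL total → factor 400/200 = 2
Step 2: 50-fold → factor 50
Step 3: 12-fold → factor 12
Step 4: 5 mL brought to 25 mL → factor 25/5 = 5
Overall dilution factor = 2 × 50 × 12 × 5 = 6000
Stock = 0.667 μg/mL × 6000 = 4002 μg/mL = 4.00 mg/mL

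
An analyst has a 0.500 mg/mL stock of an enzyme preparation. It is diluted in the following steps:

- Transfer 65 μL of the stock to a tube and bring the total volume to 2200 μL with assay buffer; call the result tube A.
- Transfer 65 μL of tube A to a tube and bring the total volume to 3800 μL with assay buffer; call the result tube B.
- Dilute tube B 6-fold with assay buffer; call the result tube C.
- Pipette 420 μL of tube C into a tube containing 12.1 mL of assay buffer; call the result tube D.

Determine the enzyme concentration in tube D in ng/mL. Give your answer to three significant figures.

1.41 ng/mL

Step 1: 65 μL brought to 2200 μL → factor 2200/65 = 33.846
Step 2: 65 μL brought to 3800 μL → factor 3800/65 = 58.462
Step 3: 6-fold → factor 6
Step 4: 420 μL + 12.1 mL = 12520 μL total → factor 12520/420 = 29.81
Overall dilution factor = 33.846 × 58.462 × 6 × 29.81 = 3.539 × 10^5
Final = 0.500 mg/mL / 3.539 × 10^5 = 1.413 × 10^-6 mg/mL = 1.41 ng/mL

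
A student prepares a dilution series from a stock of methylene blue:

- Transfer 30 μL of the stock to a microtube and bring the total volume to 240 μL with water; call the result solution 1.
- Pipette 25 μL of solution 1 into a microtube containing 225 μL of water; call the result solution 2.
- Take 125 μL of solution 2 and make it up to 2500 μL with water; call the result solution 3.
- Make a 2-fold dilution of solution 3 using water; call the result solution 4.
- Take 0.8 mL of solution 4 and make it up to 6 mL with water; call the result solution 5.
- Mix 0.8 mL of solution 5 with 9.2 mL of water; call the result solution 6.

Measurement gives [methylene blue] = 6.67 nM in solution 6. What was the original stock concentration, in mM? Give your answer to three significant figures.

Step 1: 30 μL brought to 240 μL → factor 240/30 = 8
Step 2: 25 μL + 225 μL = 250 μL total → factor 250/25 = 10
Step 3: 125 μL brought to 2500 μL → factor 2500/125 = 20
Step 4: 2-fold → factor 2
Step 5: 0.8 mL brought to 6 mL → factor 6/0.8 = 7.5
Step 6: 0.8 mL + 9.2 mL = 10 mL total → factor 10/0.8 = 12.5
Overall dilution factor = 8 × 10 × 20 × 2 × 7.5 × 12.5 = 3 × 10^5
Stock = 6.67 nM × 3 × 10^5 = 2.001 × 10^6 nM = 2.00 mM

2.00 mM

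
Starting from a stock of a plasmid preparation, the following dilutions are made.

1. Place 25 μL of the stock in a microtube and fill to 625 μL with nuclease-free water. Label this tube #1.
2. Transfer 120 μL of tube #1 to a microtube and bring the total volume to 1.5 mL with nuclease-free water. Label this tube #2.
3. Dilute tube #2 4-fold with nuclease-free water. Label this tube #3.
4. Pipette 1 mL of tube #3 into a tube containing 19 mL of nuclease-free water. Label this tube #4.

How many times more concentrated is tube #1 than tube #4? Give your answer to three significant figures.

Step 1: 25 μL brought to 625 μL → factor 625/25 = 25
Step 2: 120 μL brought to 1.5 mL → factor 1500/120 = 12.5
Step 3: 4-fold → factor 4
Step 4: 1 mL + 19 mL = 20 mL total → factor 20/1 = 20
Dilution factor to tube #1 = 25; to tube #4 = 25000
[tube #1]/[tube #4] = (factor to tube #4)/(factor to tube #1) = 25000/25 = 1.00 × 10^3

1.00 × 10^3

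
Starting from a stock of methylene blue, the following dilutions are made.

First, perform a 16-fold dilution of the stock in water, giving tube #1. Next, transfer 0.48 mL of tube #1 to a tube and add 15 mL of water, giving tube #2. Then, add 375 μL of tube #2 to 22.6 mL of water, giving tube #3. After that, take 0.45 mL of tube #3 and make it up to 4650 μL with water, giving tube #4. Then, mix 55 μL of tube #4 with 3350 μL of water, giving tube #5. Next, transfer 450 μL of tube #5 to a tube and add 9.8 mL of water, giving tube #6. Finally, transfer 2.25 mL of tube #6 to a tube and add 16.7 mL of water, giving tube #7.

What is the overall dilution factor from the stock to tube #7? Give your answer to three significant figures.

3.88 × 10^9

Step 1: 16-fold → factor 16
Step 2: 0.48 mL + 15 mL = 15.48 mL total → factor 15.48/0.48 = 32.25
Step 3: 375 μL + 22.6 mL = 22975 μL total → factor 22975/375 = 61.267
Step 4: 0.45 mL brought to 4650 μL → factor 4.65/0.45 = 10.333
Step 5: 55 μL + 3350 μL = 3405 μL total → factor 3405/55 = 61.909
Step 6: 450 μL + 9.8 mL = 10250 μL total → factor 10250/450 = 22.778
Step 7: 2.25 mL + 16.7 mL = 18.95 mL total → factor 18.95/2.25 = 8.4222
Overall dilution factor = 16 × 32.25 × 61.267 × 10.333 × 61.909 × 22.778 × 8.4222 = 3.8798 × 10^9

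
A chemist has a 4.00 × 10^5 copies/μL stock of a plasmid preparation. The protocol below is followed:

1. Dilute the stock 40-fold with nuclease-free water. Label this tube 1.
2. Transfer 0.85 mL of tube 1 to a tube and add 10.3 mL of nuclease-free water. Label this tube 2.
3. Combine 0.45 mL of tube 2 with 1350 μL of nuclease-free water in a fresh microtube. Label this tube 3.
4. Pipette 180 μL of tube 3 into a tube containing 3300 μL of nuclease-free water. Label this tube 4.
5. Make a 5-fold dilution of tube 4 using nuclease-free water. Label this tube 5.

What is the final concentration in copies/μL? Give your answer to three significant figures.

Step 1: 40-fold → factor 40
Step 2: 0.85 mL + 10.3 mL = 11.15 mL total → factor 11.15/0.85 = 13.118
Step 3: 0.45 mL + 1350 μL = 1.8 mL total → factor 1.8/0.45 = 4
Step 4: 180 μL + 3300 μL = 3480 μL total → factor 3480/180 = 19.333
Step 5: 5-fold → factor 5
Overall dilution factor = 40 × 13.118 × 4 × 19.333 × 5 = 2.0289 × 10^5
Final = 4.00 × 10^5 copies/μL / 2.0289 × 10^5 = 1.97 copies/μL

1.97 copies/μL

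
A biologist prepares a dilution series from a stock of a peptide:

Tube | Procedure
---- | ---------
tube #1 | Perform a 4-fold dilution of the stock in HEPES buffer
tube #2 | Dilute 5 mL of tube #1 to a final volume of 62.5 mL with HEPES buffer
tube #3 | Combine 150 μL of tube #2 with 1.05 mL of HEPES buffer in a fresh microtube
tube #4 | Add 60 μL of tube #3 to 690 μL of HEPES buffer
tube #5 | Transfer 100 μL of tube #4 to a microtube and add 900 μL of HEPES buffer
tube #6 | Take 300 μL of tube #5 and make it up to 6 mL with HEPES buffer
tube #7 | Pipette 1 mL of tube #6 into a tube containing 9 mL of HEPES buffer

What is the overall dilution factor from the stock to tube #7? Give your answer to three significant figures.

1.00 × 10^7

Step 1: 4-fold → factor 4
Step 2: 5 mL brought to 62.5 mL → factor 62.5/5 = 12.5
Step 3: 150 μL + 1.05 mL = 1200 μL total → factor 1200/150 = 8
Step 4: 60 μL + 690 μL = 750 μL total → factor 750/60 = 12.5
Step 5: 100 μL + 900 μL = 1000 μL total → factor 1000/100 = 10
Step 6: 300 μL brought to 6 mL → factor 6000/300 = 20
Step 7: 1 mL + 9 mL = 10 mL total → factor 10/1 = 10
Overall dilution factor = 4 × 12.5 × 8 × 12.5 × 10 × 20 × 10 = 1 × 10^7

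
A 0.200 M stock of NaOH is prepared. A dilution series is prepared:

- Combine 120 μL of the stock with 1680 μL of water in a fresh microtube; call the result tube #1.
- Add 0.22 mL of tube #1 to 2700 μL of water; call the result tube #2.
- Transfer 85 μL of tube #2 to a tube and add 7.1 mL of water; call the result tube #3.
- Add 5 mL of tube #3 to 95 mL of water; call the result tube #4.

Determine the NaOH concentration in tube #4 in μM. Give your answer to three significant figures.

0.594 μM

Step 1: 120 μL + 1680 μL = 1800 μL total → factor 1800/120 = 15
Step 2: 0.22 mL + 2700 μL = 2.92 mL total → factor 2.92/0.22 = 13.273
Step 3: 85 μL + 7.1 mL = 7185 μL total → factor 7185/85 = 84.529
Step 4: 5 mL + 95 mL = 100 mL total → factor 100/5 = 20
Overall dilution factor = 15 × 13.273 × 84.529 × 20 = 3.3658 × 10^5
Final = 0.200 M / 3.3658 × 10^5 = 5.942 × 10^-7 M = 0.594 μM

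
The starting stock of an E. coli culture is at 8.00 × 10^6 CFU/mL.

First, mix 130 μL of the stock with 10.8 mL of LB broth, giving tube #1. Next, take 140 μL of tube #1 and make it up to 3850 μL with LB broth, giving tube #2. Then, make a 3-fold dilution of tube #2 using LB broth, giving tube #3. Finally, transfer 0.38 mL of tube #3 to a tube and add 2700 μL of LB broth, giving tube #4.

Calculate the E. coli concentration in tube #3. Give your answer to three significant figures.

Step 1: 130 μL + 10.8 mL = 10930 μL total → factor 10930/130 = 84.077
Step 2: 140 μL brought to 3850 μL → factor 3850/140 = 27.5
Step 3: 3-fold → factor 3
Dilution factor through tube #3 = 84.077 × 27.5 × 3 = 6936.3
[tube #3] = 8.00 × 10^6 CFU/mL / 6936.3 = 1.15 × 10^3 CFU/mL

1.15 × 10^3 CFU/mL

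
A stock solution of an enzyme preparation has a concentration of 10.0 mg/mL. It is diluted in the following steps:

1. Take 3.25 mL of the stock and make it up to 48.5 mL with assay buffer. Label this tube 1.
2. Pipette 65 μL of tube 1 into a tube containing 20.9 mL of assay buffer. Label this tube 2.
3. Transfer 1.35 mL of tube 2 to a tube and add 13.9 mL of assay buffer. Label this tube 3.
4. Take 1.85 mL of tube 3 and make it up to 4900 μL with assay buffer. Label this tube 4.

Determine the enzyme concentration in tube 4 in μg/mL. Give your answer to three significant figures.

0.0694 μg/mL

Step 1: 3.25 mL brought to 48.5 mL → factor 48.5/3.25 = 14.923
Step 2: 65 μL + 20.9 mL = 20965 μL total → factor 20965/65 = 322.54
Step 3: 1.35 mL + 13.9 mL = 15.25 mL total → factor 15.25/1.35 = 11.296
Step 4: 1.85 mL brought to 4900 μL → factor 4.9/1.85 = 2.6486
Overall dilution factor = 14.923 × 322.54 × 11.296 × 2.6486 = 1.4401 × 10^5
Final = 10.0 mg/mL / 1.4401 × 10^5 = 6.944 × 10^-5 mg/mL = 0.0694 μg/mL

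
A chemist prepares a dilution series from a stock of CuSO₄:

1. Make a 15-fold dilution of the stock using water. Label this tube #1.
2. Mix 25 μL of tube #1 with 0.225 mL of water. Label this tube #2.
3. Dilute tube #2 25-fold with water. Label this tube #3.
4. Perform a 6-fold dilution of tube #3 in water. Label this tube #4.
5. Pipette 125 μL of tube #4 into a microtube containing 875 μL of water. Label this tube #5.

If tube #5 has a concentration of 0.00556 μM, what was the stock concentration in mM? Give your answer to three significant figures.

1.00 mM

Step 1: 15-fold → factor 15
Step 2: 25 μL + 0.225 mL = 250 μL total → factor 250/25 = 10
Step 3: 25-fold → factor 25
Step 4: 6-fold → factor 6
Step 5: 125 μL + 875 μL = 1000 μL total → factor 1000/125 = 8
Overall dilution factor = 15 × 10 × 25 × 6 × 8 = 1.8 × 10^5
Stock = 0.00556 μM × 1.8 × 10^5 = 1001 μM = 1.00 mM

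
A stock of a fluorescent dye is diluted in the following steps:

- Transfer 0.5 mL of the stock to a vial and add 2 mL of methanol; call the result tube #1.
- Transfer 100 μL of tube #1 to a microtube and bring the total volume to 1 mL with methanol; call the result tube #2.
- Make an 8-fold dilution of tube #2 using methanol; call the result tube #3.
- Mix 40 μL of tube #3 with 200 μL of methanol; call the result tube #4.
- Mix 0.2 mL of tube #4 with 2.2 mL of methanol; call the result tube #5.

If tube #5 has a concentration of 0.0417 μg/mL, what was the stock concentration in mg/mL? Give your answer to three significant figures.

1.20 mg/mL

Step 1: 0.5 mL + 2 mL = 2.5 mL total → factor 2.5/0.5 = 5
Step 2: 100 μL brought to 1 mL → factor 1000/100 = 10
Step 3: 8-fold → factor 8
Step 4: 40 μL + 200 μL = 240 μL total → factor 240/40 = 6
Step 5: 0.2 mL + 2.2 mL = 2.4 mL total → factor 2.4/0.2 = 12
Overall dilution factor = 5 × 10 × 8 × 6 × 12 = 28800
Stock = 0.0417 μg/mL × 28800 = 1201 μg/mL = 1.20 mg/mL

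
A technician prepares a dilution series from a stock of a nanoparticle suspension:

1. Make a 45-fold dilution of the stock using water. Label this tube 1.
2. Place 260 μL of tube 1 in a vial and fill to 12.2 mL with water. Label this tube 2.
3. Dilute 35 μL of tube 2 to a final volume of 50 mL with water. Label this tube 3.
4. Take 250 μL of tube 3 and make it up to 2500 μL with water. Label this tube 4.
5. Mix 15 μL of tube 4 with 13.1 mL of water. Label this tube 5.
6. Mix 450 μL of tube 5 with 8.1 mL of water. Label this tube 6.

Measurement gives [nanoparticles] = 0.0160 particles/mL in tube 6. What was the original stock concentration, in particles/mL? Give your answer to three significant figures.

8.02 × 10^9 particles/mL

Step 1: 45-fold → factor 45
Step 2: 260 μL brought to 12.2 mL → factor 12200/260 = 46.923
Step 3: 35 μL brought to 50 mL → factor 50000/35 = 1428.6
Step 4: 250 μL brought to 2500 μL → factor 2500/250 = 10
Step 5: 15 μL + 13.1 mL = 13115 μL total → factor 13115/15 = 874.33
Step 6: 450 μL + 8.1 mL = 8550 μL total → factor 8550/450 = 19
Overall dilution factor = 45 × 46.923 × 1428.6 × 10 × 874.33 × 19 = 5.0111 × 10^11
Stock = 0.0160 particles/mL × 5.0111 × 10^11 = 8.02 × 10^9 particles/mL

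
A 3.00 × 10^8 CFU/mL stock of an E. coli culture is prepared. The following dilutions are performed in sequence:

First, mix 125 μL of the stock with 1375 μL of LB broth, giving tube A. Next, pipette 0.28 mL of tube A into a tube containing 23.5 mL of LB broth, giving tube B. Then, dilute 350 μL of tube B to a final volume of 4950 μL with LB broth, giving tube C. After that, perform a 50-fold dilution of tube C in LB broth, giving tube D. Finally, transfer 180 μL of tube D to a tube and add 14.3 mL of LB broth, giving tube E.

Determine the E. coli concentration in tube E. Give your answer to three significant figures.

Step 1: 125 μL + 1375 μL = 1500 μL total → factor 1500/125 = 12
Step 2: 0.28 mL + 23.5 mL = 23.78 mL total → factor 23.78/0.28 = 84.929
Step 3: 350 μL brought to 4950 μL → factor 4950/350 = 14.143
Step 4: 50-fold → factor 50
Step 5: 180 μL + 14.3 mL = 14480 μL total → factor 14480/180 = 80.444
Overall dilution factor = 12 × 84.929 × 14.143 × 50 × 80.444 = 5.7975 × 10^7
Final = 3.00 × 10^8 CFU/mL / 5.7975 × 10^7 = 5.17 CFU/mL

5.17 CFU/mL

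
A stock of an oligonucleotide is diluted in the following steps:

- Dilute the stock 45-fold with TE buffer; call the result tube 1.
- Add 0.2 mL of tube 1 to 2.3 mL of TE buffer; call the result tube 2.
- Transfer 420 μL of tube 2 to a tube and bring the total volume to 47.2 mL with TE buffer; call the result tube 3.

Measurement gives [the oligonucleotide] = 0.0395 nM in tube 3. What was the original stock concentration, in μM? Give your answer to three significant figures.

2.50 μM

Step 1: 45-fold → factor 45
Step 2: 0.2 mL + 2.3 mL = 2.5 mL total → factor 2.5/0.2 = 12.5
Step 3: 420 μL brought to 47.2 mL → factor 47200/420 = 112.38
Overall dilution factor = 45 × 12.5 × 112.38 = 63214
Stock = 0.0395 nM × 63214 = 2497 nM = 2.50 μM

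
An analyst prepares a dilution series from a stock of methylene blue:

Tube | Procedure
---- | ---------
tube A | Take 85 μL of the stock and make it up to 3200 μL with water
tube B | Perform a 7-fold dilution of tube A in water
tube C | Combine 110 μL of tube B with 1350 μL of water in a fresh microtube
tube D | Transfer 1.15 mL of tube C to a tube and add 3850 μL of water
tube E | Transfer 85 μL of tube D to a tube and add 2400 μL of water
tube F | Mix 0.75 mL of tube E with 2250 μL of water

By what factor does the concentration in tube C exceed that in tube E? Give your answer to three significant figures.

127

Step 1: 85 μL brought to 3200 μL → factor 3200/85 = 37.647
Step 2: 7-fold → factor 7
Step 3: 110 μL + 1350 μL = 1460 μL total → factor 1460/110 = 13.273
Step 4: 1.15 mL + 3850 μL = 5 mL total → factor 5/1.15 = 4.3478
Step 5: 85 μL + 2400 μL = 2485 μL total → factor 2485/85 = 29.235
Dilution factor to tube C = 3497.8; to tube E = 4.446 × 10^5
[tube C]/[tube E] = (factor to tube E)/(factor to tube C) = 4.446 × 10^5/3497.8 = 127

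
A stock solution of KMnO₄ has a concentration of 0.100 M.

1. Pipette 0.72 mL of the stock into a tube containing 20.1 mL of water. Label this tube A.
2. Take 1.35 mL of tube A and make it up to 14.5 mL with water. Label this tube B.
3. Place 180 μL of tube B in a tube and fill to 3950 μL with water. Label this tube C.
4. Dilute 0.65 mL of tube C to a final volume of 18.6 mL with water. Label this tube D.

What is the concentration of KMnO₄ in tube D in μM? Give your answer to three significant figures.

0.513 μM

Step 1: 0.72 mL + 20.1 mL = 20.82 mL total → factor 20.82/0.72 = 28.917
Step 2: 1.35 mL brought to 14.5 mL → factor 14.5/1.35 = 10.741
Step 3: 180 μL brought to 3950 μL → factor 3950/180 = 21.944
Step 4: 0.65 mL brought to 18.6 mL → factor 18.6/0.65 = 28.615
Overall dilution factor = 28.917 × 10.741 × 21.944 × 28.615 = 1.9503 × 10^5
Final = 0.100 M / 1.9503 × 10^5 = 5.127 × 10^-7 M = 0.513 μM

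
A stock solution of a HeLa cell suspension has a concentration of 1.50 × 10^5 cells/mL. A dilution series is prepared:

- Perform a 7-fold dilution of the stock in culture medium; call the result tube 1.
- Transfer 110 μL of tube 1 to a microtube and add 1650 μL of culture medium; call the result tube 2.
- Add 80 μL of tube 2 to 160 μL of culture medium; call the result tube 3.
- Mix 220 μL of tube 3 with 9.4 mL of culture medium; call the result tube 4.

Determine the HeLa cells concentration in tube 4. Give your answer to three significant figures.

Step 1: 7-fold → factor 7
Step 2: 110 μL + 1650 μL = 1760 μL total → factor 1760/110 = 16
Step 3: 80 μL + 160 μL = 240 μL total → factor 240/80 = 3
Step 4: 220 μL + 9.4 mL = 9620 μL total → factor 9620/220 = 43.727
Overall dilution factor = 7 × 16 × 3 × 43.727 = 14692
Final = 1.50 × 10^5 cells/mL / 14692 = 10.2 cells/mL

10.2 cells/mL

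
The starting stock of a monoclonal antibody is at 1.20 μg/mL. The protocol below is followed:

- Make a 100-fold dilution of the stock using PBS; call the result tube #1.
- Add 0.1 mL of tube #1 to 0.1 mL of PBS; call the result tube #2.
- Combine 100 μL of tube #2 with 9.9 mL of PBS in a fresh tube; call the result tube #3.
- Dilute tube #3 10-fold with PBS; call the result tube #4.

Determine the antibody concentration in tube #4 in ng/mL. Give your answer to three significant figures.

0.00600 ng/mL

Step 1: 100-fold → factor 100
Step 2: 0.1 mL + 0.1 mL = 0.2 mL total → factor 0.2/0.1 = 2
Step 3: 100 μL + 9.9 mL = 10000 μL total → factor 10000/100 = 100
Step 4: 10-fold → factor 10
Overall dilution factor = 100 × 2 × 100 × 10 = 2 × 10^5
Final = 1.20 μg/mL / 2 × 10^5 = 6.000 × 10^-6 μg/mL = 0.00600 ng/mL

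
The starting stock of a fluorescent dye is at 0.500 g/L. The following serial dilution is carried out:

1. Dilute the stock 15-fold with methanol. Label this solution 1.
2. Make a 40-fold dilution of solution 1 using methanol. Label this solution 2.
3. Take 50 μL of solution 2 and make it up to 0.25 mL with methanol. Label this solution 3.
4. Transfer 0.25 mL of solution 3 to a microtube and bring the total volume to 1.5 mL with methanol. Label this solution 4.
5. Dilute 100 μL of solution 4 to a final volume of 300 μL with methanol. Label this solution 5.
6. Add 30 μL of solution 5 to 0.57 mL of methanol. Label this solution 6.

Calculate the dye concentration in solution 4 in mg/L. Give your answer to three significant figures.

0.0278 mg/L

Step 1: 15-fold → factor 15
Step 2: 40-fold → factor 40
Step 3: 50 μL brought to 0.25 mL → factor 250/50 = 5
Step 4: 0.25 mL brought to 1.5 mL → factor 1.5/0.25 = 6
Dilution factor through solution 4 = 15 × 40 × 5 × 6 = 18000
[solution 4] = 0.500 g/L / 18000 = 2.778 × 10^-5 g/L = 0.0278 mg/L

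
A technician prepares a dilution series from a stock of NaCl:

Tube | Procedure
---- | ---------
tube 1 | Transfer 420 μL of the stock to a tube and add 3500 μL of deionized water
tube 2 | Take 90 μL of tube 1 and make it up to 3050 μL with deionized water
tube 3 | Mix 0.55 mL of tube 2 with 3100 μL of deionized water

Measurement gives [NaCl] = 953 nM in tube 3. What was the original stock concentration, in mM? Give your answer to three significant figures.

2.00 mM

Step 1: 420 μL + 3500 μL = 3920 μL total → factor 3920/420 = 9.3333
Step 2: 90 μL brought to 3050 μL → factor 3050/90 = 33.889
Step 3: 0.55 mL + 3100 μL = 3.65 mL total → factor 3.65/0.55 = 6.6364
Overall dilution factor = 9.3333 × 33.889 × 6.6364 = 2099.1
Stock = 953 nM × 2099.1 = 2.000 × 10^6 nM = 2.00 mM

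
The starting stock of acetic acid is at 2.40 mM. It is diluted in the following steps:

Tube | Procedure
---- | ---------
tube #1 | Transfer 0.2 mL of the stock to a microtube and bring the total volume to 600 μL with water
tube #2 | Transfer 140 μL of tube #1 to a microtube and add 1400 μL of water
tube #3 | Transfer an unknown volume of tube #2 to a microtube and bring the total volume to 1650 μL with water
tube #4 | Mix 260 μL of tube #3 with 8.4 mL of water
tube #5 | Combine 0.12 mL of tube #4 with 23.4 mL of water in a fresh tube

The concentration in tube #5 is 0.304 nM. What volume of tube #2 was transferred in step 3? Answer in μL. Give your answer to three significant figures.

Step 1: 0.2 mL brought to 600 μL → factor 0.6/0.2 = 3
Step 2: 140 μL + 1400 μL = 1540 μL total → factor 1540/140 = 11
Step 3: v brought to 1650 μL → factor = 1650 μL/v
Step 4: 260 μL + 8.4 mL = 8660 μL total → factor 8660/260 = 33.308
Step 5: 0.12 mL + 23.4 mL = 23.52 mL total → factor 23.52/0.12 = 196
Product of known-step factors = 2.1543 × 10^5
Overall factor = 2.40 mM / (0.304 nM) = 7.8947 × 10^6
Step-3 factor = 7.8947 × 10^6 / 2.1543 × 10^5 = 36.646
v = 1650 μL / 36.646 = 45.0 μL

45.0 μL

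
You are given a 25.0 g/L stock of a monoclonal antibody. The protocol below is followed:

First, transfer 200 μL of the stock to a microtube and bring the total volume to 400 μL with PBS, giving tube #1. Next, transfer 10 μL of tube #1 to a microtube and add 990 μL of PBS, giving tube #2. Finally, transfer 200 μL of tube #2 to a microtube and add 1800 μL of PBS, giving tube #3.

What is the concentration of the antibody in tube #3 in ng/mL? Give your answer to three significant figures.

1.25 × 10^4 ng/mL

Step 1: 200 μL brought to 400 μL → factor 400/200 = 2
Step 2: 10 μL + 990 μL = 1000 μL total → factor 1000/10 = 100
Step 3: 200 μL + 1800 μL = 2000 μL total → factor 2000/200 = 10
Overall dilution factor = 2 × 100 × 10 = 2000
Final = 25.0 g/L / 2000 = 0.01250 g/L = 1.25 × 10^4 ng/mL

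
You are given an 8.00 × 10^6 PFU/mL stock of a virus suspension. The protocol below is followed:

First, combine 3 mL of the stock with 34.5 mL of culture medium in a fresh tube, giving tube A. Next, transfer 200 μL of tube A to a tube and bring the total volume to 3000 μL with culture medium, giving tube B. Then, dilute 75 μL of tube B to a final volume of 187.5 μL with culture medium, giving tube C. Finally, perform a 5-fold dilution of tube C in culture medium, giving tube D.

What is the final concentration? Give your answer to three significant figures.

3.41 × 10^3 PFU/mL

Step 1: 3 mL + 34.5 mL = 37.5 mL total → factor 37.5/3 = 12.5
Step 2: 200 μL brought to 3000 μL → factor 3000/200 = 15
Step 3: 75 μL brought to 187.5 μL → factor 187.5/75 = 2.5
Step 4: 5-fold → factor 5
Overall dilution factor = 12.5 × 15 × 2.5 × 5 = 2343.8
Final = 8.00 × 10^6 PFU/mL / 2343.8 = 3.41 × 10^3 PFU/mL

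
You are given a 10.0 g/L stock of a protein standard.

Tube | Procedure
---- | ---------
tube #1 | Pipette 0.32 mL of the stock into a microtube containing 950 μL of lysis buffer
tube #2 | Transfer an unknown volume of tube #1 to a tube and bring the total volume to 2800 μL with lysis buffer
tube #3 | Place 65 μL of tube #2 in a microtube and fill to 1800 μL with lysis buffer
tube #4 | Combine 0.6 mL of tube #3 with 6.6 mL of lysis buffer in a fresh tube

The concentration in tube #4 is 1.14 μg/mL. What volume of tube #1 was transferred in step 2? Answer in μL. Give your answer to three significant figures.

421 μL

Step 1: 0.32 mL + 950 μL = 1.27 mL total → factor 1.27/0.32 = 3.9688
Step 2: v brought to 2800 μL → factor = 2800 μL/v
Step 3: 65 μL brought to 1800 μL → factor 1800/65 = 27.692
Step 4: 0.6 mL + 6.6 mL = 7.2 mL total → factor 7.2/0.6 = 12
Product of known-step factors = 1318.8
Overall factor = 10.0 g/L / (1.14 μg/mL) = 8771.9
Step-2 factor = 8771.9 / 1318.8 = 6.6512
v = 2800 μL / 6.6512 = 421 μL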